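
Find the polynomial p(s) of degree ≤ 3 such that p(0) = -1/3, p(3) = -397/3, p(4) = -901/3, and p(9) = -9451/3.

Using the Lagrange interpolation formula with nodes 0, 3, 4, 9:
  L_0(s) = (s - 3)(s - 4)(s - 9) / -108
  L_1(s) = s(s - 4)(s - 9) / 18
  L_2(s) = s(s - 3)(s - 9) / -20
  L_3(s) = s(s - 3)(s - 4) / 270
Then p(s) = -1/3·L_0(s) - 397/3·L_1(s) - 901/3·L_2(s) - 9451/3·L_3(s).
Expanding and collecting terms gives p(s) = -4s^3 - 3s^2 + s - 1/3.
Check: p(3) = -397/3. ✓

p(s) = -4s^3 - 3s^2 + s - 1/3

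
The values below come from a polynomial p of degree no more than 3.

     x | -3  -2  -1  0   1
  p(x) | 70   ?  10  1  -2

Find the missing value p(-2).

31

On equispaced nodes a degree-3 polynomial has vanishing fourth forward difference, so
  p(-3) - 4·p(-2) + 6·p(-1) - 4·p(0) + p(1) = 0.
Substituting the known values and solving for p(-2):
  -4·p(-2) = -124
  p(-2) = 31.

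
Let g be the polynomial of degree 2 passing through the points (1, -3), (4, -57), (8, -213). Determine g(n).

Write g(n) = an^2 + bn + c. Substituting each data point gives a linear system:
  a + b + c = -3
  16a + 4b + c = -57
  64a + 8b + c = -213
Solving the system yields a = -3, b = -3, c = 3.
So g(n) = -3n^2 - 3n + 3.
Check: g(8) = -213. ✓

g(n) = -3n^2 - 3n + 3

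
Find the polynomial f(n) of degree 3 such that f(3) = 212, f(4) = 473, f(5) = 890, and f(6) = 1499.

Using the Lagrange interpolation formula with nodes 3, 4, 5, 6:
  L_0(n) = (n - 4)(n - 5)(n - 6) / -6
  L_1(n) = (n - 3)(n - 5)(n - 6) / 2
  L_2(n) = (n - 3)(n - 4)(n - 6) / -2
  L_3(n) = (n - 3)(n - 4)(n - 5) / 6
Then f(n) = 212·L_0(n) + 473·L_1(n) + 890·L_2(n) + 1499·L_3(n).
Expanding and collecting terms gives f(n) = 6n³ + 6n² - 3n + 5.
Check: f(4) = 473. ✓

f(n) = 6n^3 + 6n^2 - 3n + 5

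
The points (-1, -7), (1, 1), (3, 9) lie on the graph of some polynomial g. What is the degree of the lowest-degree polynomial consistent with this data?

Forward differences of the values at n = -1, 1, 3:
  g  : -7  1  9
  Δ  : 8  8
  Δ^2: 0
The first differences are constant (8) and nonzero, while all higher differences vanish, so the minimal degree is 1.

1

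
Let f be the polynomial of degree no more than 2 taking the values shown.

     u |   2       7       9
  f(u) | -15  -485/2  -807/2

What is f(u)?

Using the Lagrange interpolation formula with nodes 2, 7, 9:
  L_0(u) = (u - 7)(u - 9) / 35
  L_1(u) = (u - 2)(u - 9) / -10
  L_2(u) = (u - 2)(u - 7) / 14
Then f(u) = -15·L_0(u) - 485/2·L_1(u) - 807/2·L_2(u).
Expanding and collecting terms gives f(u) = -5u^2 - (1/2)u + 6.
Check: f(7) = -485/2. ✓

f(u) = -5u^2 - (1/2)u + 6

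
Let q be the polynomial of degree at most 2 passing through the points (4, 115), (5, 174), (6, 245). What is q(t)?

q(t) = 6t^2 + 5t - 1

Write q(t) = at^2 + bt + c. Substituting each data point gives a linear system:
  16a + 4b + c = 115
  25a + 5b + c = 174
  36a + 6b + c = 245
Solving the system yields a = 6, b = 5, c = -1.
So q(t) = 6t² + 5t - 1.
Check: q(4) = 115. ✓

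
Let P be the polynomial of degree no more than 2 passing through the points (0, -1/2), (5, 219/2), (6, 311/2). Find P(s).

Write P(s) = as^2 + bs + c. Substituting each data point gives a linear system:
  c = -1/2
  25a + 5b + c = 219/2
  36a + 6b + c = 311/2
Solving the system yields a = 4, b = 2, c = -1/2.
So P(s) = 4s^2 + 2s - 1/2.
Check: P(0) = -1/2. ✓

P(s) = 4s^2 + 2s - 1/2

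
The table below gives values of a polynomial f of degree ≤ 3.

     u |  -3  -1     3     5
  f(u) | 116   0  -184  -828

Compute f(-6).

1130

Using the Lagrange interpolation formula with nodes -3, -1, 3, 5:
  L_0(u) = (u + 1)(u - 3)(u - 5) / -96
  L_1(u) = (u + 3)(u - 3)(u - 5) / 48
  L_2(u) = (u + 3)(u + 1)(u - 5) / -48
  L_3(u) = (u + 3)(u + 1)(u - 3) / 96
Then f(u) = 116·L_0(u) + 0·L_1(u) - 184·L_2(u) - 828·L_3(u).
Expanding and collecting terms gives f(u) = -6u^3 - 4u^2 + 4u + 2.
Evaluating at u = -6: f(-6) = 1130.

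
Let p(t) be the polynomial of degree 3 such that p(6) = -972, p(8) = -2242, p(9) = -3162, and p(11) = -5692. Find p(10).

-4304

Using the Lagrange interpolation formula with nodes 6, 8, 9, 11:
  L_0(t) = (t - 8)(t - 9)(t - 11) / -30
  L_1(t) = (t - 6)(t - 9)(t - 11) / 6
  L_2(t) = (t - 6)(t - 8)(t - 11) / -6
  L_3(t) = (t - 6)(t - 8)(t - 9) / 30
Then p(t) = -972·L_0(t) - 2242·L_1(t) - 3162·L_2(t) - 5692·L_3(t).
Expanding and collecting terms gives p(t) = -4t^3 - 3t^2 - t + 6.
Evaluating at t = 10: p(10) = -4304.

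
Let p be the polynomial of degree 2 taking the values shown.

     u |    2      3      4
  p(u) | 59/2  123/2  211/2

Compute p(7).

Using the Lagrange interpolation formula with nodes 2, 3, 4:
  L_0(u) = (u - 3)(u - 4) / 2
  L_1(u) = (u - 2)(u - 4) / -1
  L_2(u) = (u - 2)(u - 3) / 2
Then p(u) = 59/2·L_0(u) + 123/2·L_1(u) + 211/2·L_2(u).
Expanding and collecting terms gives p(u) = 6u^2 + 2u + 3/2.
Evaluating at u = 7: p(7) = 619/2.

619/2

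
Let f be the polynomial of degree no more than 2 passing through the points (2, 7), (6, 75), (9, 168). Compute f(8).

Write f(t) = at^2 + bt + c. Substituting each data point gives a linear system:
  4a + 2b + c = 7
  36a + 6b + c = 75
  81a + 9b + c = 168
Solving the system yields a = 2, b = 1, c = -3.
So f(t) = 2t² + t - 3.
Then f(8) = 133.

133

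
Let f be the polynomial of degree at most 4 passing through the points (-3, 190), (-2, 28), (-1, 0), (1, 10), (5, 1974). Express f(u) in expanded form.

Using the Lagrange interpolation formula with nodes -3, -2, -1, 1, 5:
  L_0(u) = (u + 2)(u + 1)(u - 1)(u - 5) / 64
  L_1(u) = (u + 3)(u + 1)(u - 1)(u - 5) / -21
  L_2(u) = (u + 3)(u + 2)(u - 1)(u - 5) / 24
  L_3(u) = (u + 3)(u + 2)(u + 1)(u - 5) / -96
  L_4(u) = (u + 3)(u + 2)(u + 1)(u - 1) / 1344
Then f(u) = 190·L_0(u) + 28·L_1(u) + 0·L_2(u) + 10·L_3(u) + 1974·L_4(u).
Expanding and collecting terms gives f(u) = 3u^4 + u^3 - 2u^2 + 4u + 4.
Check: f(-2) = 28. ✓

f(u) = 3u^4 + u^3 - 2u^2 + 4u + 4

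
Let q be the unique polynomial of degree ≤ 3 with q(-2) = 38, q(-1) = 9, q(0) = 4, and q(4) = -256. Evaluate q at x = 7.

-1375

Write q(x) = ax^3 + bx^2 + cx + d. Substituting each data point gives a linear system:
  -8a + 4b - 2c + d = 38
  -a + b - c + d = 9
  d = 4
  64a + 16b + 4c + d = -256
Solving the system yields a = -4, b = 0, c = -1, d = 4.
So q(x) = -4x^3 - x + 4.
Then q(7) = -1375.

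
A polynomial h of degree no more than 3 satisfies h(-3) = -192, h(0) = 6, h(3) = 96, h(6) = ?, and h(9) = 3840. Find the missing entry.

1050

The 4 known points determine the degree-3 polynomial uniquely.
Write h(s) = as^3 + bs^2 + cs + d. Substituting each data point gives a linear system:
  -27a + 9b - 3c + d = -192
  d = 6
  27a + 9b + 3c + d = 96
  729a + 81b + 9c + d = 3840
Solving the system yields a = 6, b = -6, c = -6, d = 6.
So h(s) = 6s^3 - 6s^2 - 6s + 6.
Then h(6) = 1050.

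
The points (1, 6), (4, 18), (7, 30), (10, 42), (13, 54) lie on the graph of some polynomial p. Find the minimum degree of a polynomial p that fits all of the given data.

1

Forward differences of the values at x = 1, 4, 7, 10, 13:
  p  : 6  18  30  42  54
  Δ  : 12  12  12  12
  Δ^2: 0  0  0
  Δ^3: 0  0
  Δ^4: 0
The first differences are constant (12) and nonzero, while all higher differences vanish, so the minimal degree is 1.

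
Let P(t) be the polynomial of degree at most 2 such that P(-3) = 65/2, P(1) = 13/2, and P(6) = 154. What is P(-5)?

Using the Lagrange interpolation formula with nodes -3, 1, 6:
  L_0(t) = (t - 1)(t - 6) / 36
  L_1(t) = (t + 3)(t - 6) / -20
  L_2(t) = (t + 3)(t - 1) / 45
Then P(t) = 65/2·L_0(t) + 13/2·L_1(t) + 154·L_2(t).
Expanding and collecting terms gives P(t) = 4t^2 + (3/2)t + 1.
Evaluating at t = -5: P(-5) = 187/2.

187/2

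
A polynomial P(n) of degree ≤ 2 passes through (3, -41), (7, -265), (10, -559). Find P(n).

Using the Lagrange interpolation formula with nodes 3, 7, 10:
  L_0(n) = (n - 7)(n - 10) / 28
  L_1(n) = (n - 3)(n - 10) / -12
  L_2(n) = (n - 3)(n - 7) / 21
Then P(n) = -41·L_0(n) - 265·L_1(n) - 559·L_2(n).
Expanding and collecting terms gives P(n) = -6n^2 + 4n + 1.
Check: P(7) = -265. ✓

P(n) = -6n^2 + 4n + 1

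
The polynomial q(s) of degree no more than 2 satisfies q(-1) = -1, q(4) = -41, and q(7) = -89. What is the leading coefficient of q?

-1

Write q(s) = as^2 + bs + c. Substituting each data point gives a linear system:
  a - b + c = -1
  16a + 4b + c = -41
  49a + 7b + c = -89
Solving the system yields a = -1, b = -5, c = -5.
So q(s) = -s² - 5s - 5.
The leading coefficient is -1.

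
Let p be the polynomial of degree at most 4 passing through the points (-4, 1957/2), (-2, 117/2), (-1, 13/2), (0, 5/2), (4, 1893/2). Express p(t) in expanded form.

Write p(t) = at^4 + bt^3 + ct^2 + dt + e. Substituting each data point gives a linear system:
  256a - 64b + 16c - 4d + e = 1957/2
  16a - 8b + 4c - 2d + e = 117/2
  a - b + c - d + e = 13/2
  e = 5/2
  256a + 64b + 16c + 4d + e = 1893/2
Solving the system yields a = 4, b = 0, c = -4, d = -4, e = 5/2.
So p(t) = 4t⁴ - 4t² - 4t + 5/2.
Check: p(-2) = 117/2. ✓

p(t) = 4t^4 - 4t^2 - 4t + 5/2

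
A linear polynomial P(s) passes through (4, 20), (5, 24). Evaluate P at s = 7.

32

Using the Lagrange interpolation formula with nodes 4, 5:
  L_0(s) = (s - 5) / -1
  L_1(s) = (s - 4) / 1
Then P(s) = 20·L_0(s) + 24·L_1(s).
Expanding and collecting terms gives P(s) = 4s + 4.
Evaluating at s = 7: P(7) = 32.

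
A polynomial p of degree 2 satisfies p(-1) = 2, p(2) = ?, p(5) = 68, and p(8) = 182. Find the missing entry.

8

The 3 known points determine the degree-2 polynomial uniquely.
Write p(u) = au^2 + bu + c. Substituting each data point gives a linear system:
  a - b + c = 2
  25a + 5b + c = 68
  64a + 8b + c = 182
Solving the system yields a = 3, b = -1, c = -2.
So p(u) = 3u^2 - u - 2.
Then p(2) = 8.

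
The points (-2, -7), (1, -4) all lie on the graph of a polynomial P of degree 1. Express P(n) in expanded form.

Using the Lagrange interpolation formula with nodes -2, 1:
  L_0(n) = (n - 1) / -3
  L_1(n) = (n + 2) / 3
Then P(n) = -7·L_0(n) - 4·L_1(n).
Expanding and collecting terms gives P(n) = n - 5.
Check: P(-2) = -7. ✓

P(n) = n - 5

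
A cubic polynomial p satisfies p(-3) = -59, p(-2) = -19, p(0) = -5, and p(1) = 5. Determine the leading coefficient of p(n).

3

Write p(n) = an^3 + bn^2 + cn + d. Substituting each data point gives a linear system:
  -27a + 9b - 3c + d = -59
  -8a + 4b - 2c + d = -19
  d = -5
  a + b + c + d = 5
Solving the system yields a = 3, b = 4, c = 3, d = -5.
So p(n) = 3n³ + 4n² + 3n - 5.
The leading coefficient is 3.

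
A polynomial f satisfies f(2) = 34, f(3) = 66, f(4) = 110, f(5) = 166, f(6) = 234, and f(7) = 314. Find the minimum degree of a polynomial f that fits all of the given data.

Forward differences of the values at t = 2, 3, 4, 5, 6, 7:
  f  : 34  66  110  166  234  314
  Δ  : 32  44  56  68  80
  Δ^2: 12  12  12  12
  Δ^3: 0  0  0
  Δ^4: 0  0
  Δ^5: 0
The second differences are constant (12) and nonzero, while all higher differences vanish, so the minimal degree is 2.

2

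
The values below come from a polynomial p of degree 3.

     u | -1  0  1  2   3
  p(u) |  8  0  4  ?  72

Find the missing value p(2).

The 4 known points determine the degree-3 polynomial uniquely.
Write p(u) = au^3 + bu^2 + cu + d. Substituting each data point gives a linear system:
  -a + b - c + d = 8
  d = 0
  a + b + c + d = 4
  27a + 9b + 3c + d = 72
Solving the system yields a = 1, b = 6, c = -3, d = 0.
So p(u) = u^3 + 6u^2 - 3u.
Then p(2) = 26.

26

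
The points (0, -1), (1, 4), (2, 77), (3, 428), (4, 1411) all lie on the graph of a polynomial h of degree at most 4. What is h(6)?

7409

Using the Lagrange interpolation formula with nodes 0, 1, 2, 3, 4:
  L_0(u) = (u - 1)(u - 2)(u - 3)(u - 4) / 24
  L_1(u) = u(u - 2)(u - 3)(u - 4) / -6
  L_2(u) = u(u - 1)(u - 3)(u - 4) / 4
  L_3(u) = u(u - 1)(u - 2)(u - 4) / -6
  L_4(u) = u(u - 1)(u - 2)(u - 3) / 24
Then h(u) = -1·L_0(u) + 4·L_1(u) + 77·L_2(u) + 428·L_3(u) + 1411·L_4(u).
Expanding and collecting terms gives h(u) = 6u⁴ - u³ - 5u² + 5u - 1.
Evaluating at u = 6: h(6) = 7409.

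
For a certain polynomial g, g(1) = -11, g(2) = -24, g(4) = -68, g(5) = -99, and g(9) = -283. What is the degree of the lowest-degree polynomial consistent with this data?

2

Divided differences on the nodes 1, 2, 4, 5, 9:
  order 0: -11  -24  -68  -99  -283
  order 1: -13  -22  -31  -46
  order 2: -3  -3  -3
  order 3: 0  0
  order 4: 0
The order-2 divided differences are all -3 (nonzero) and every higher order vanishes, so the data lies on a polynomial of degree exactly 2.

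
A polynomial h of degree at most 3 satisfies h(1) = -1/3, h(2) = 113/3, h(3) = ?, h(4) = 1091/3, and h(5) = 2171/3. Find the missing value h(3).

147

The 4 known points determine the degree-3 polynomial uniquely.
Write h(u) = au^3 + bu^2 + cu + d. Substituting each data point gives a linear system:
  a + b + c + d = -1/3
  8a + 4b + 2c + d = 113/3
  64a + 16b + 4c + d = 1091/3
  125a + 25b + 5c + d = 2171/3
Solving the system yields a = 6, b = -1/3, c = -3, d = -3.
So h(u) = 6u³ - (1/3)u² - 3u - 3.
Then h(3) = 147.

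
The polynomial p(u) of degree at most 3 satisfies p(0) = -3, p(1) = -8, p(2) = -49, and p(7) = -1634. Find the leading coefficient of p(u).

-4

Write p(u) = au^3 + bu^2 + cu + d. Substituting each data point gives a linear system:
  d = -3
  a + b + c + d = -8
  8a + 4b + 2c + d = -49
  343a + 49b + 7c + d = -1634
Solving the system yields a = -4, b = -6, c = 5, d = -3.
So p(u) = -4u^3 - 6u^2 + 5u - 3.
The leading coefficient is -4.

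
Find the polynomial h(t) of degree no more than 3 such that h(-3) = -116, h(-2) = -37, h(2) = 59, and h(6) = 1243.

h(t) = 5t^3 + 4t^2 + 4t - 5

Write h(t) = at^3 + bt^2 + ct + d. Substituting each data point gives a linear system:
  -27a + 9b - 3c + d = -116
  -8a + 4b - 2c + d = -37
  8a + 4b + 2c + d = 59
  216a + 36b + 6c + d = 1243
Solving the system yields a = 5, b = 4, c = 4, d = -5.
So h(t) = 5t³ + 4t² + 4t - 5.
Check: h(-2) = -37. ✓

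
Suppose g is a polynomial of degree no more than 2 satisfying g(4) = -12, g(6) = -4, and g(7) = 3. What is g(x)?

Write g(x) = ax^2 + bx + c. Substituting each data point gives a linear system:
  16a + 4b + c = -12
  36a + 6b + c = -4
  49a + 7b + c = 3
Solving the system yields a = 1, b = -6, c = -4.
So g(x) = x^2 - 6x - 4.
Check: g(4) = -12. ✓

g(x) = x^2 - 6x - 4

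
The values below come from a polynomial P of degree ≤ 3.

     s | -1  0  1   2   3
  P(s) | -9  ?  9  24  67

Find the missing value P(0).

4

On equispaced nodes a degree-3 polynomial has vanishing fourth forward difference, so
  P(-1) - 4·P(0) + 6·P(1) - 4·P(2) + P(3) = 0.
Substituting the known values and solving for P(0):
  -4·P(0) = -16
  P(0) = 4.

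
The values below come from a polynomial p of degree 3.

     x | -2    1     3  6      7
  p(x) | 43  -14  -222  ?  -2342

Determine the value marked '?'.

-1509

The 4 known points determine the degree-3 polynomial uniquely.
Write p(x) = ax^3 + bx^2 + cx + d. Substituting each data point gives a linear system:
  -8a + 4b - 2c + d = 43
  a + b + c + d = -14
  27a + 9b + 3c + d = -222
  343a + 49b + 7c + d = -2342
Solving the system yields a = -6, b = -5, c = -6, d = 3.
So p(x) = -6x^3 - 5x^2 - 6x + 3.
Then p(6) = -1509.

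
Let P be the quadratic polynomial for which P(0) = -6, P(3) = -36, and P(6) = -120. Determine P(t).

Using the Lagrange interpolation formula with nodes 0, 3, 6:
  L_0(t) = (t - 3)(t - 6) / 18
  L_1(t) = t(t - 6) / -9
  L_2(t) = t(t - 3) / 18
Then P(t) = -6·L_0(t) - 36·L_1(t) - 120·L_2(t).
Expanding and collecting terms gives P(t) = -3t^2 - t - 6.
Check: P(6) = -120. ✓

P(t) = -3t^2 - t - 6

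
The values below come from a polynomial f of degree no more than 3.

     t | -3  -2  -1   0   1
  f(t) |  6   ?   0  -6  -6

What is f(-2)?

6

On equispaced nodes a degree-3 polynomial has vanishing fourth forward difference, so
  f(-3) - 4·f(-2) + 6·f(-1) - 4·f(0) + f(1) = 0.
Substituting the known values and solving for f(-2):
  -4·f(-2) = -24
  f(-2) = 6.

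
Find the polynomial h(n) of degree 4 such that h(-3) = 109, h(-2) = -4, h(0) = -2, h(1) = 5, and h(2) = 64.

Using the Lagrange interpolation formula with nodes -3, -2, 0, 1, 2:
  L_0(n) = (n + 2)n(n - 1)(n - 2) / 60
  L_1(n) = (n + 3)n(n - 1)(n - 2) / -24
  L_2(n) = (n + 3)(n + 2)(n - 1)(n - 2) / 12
  L_3(n) = (n + 3)(n + 2)n(n - 2) / -12
  L_4(n) = (n + 3)(n + 2)n(n - 1) / 40
Then h(n) = 109·L_0(n) - 4·L_1(n) - 2·L_2(n) + 5·L_3(n) + 64·L_4(n).
Expanding and collecting terms gives h(n) = 3n^4 + 3n^3 - 4n^2 + 5n - 2.
Check: h(2) = 64. ✓

h(n) = 3n^4 + 3n^3 - 4n^2 + 5n - 2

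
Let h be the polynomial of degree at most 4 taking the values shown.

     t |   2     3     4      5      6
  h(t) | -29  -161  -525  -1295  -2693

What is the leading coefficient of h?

-2

Write h(t) = at^4 + bt^3 + ct^2 + dt + e. Substituting each data point gives a linear system:
  16a + 8b + 4c + 2d + e = -29
  81a + 27b + 9c + 3d + e = -161
  256a + 64b + 16c + 4d + e = -525
  625a + 125b + 25c + 5d + e = -1295
  1296a + 216b + 36c + 6d + e = -2693
Solving the system yields a = -2, b = -1, c = 3, d = 2, e = -5.
So h(t) = -2t⁴ - t³ + 3t² + 2t - 5.
The leading coefficient is -2.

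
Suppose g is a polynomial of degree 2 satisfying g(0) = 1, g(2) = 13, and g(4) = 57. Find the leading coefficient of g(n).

4

Write g(n) = an^2 + bn + c. Substituting each data point gives a linear system:
  c = 1
  4a + 2b + c = 13
  16a + 4b + c = 57
Solving the system yields a = 4, b = -2, c = 1.
So g(n) = 4n^2 - 2n + 1.
The leading coefficient is 4.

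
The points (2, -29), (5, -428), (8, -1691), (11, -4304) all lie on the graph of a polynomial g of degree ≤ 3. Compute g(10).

-3253

Write g(s) = as^3 + bs^2 + cs + d. Substituting each data point gives a linear system:
  8a + 4b + 2c + d = -29
  125a + 25b + 5c + d = -428
  512a + 64b + 8c + d = -1691
  1331a + 121b + 11c + d = -4304
Solving the system yields a = -3, b = -3, c = 5, d = -3.
So g(s) = -3s^3 - 3s^2 + 5s - 3.
Then g(10) = -3253.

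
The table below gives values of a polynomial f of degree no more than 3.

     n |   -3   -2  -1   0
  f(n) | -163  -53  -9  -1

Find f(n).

Using the Lagrange interpolation formula with nodes -3, -2, -1, 0:
  L_0(n) = (n + 2)(n + 1)n / -6
  L_1(n) = (n + 3)(n + 1)n / 2
  L_2(n) = (n + 3)(n + 2)n / -2
  L_3(n) = (n + 3)(n + 2)(n + 1) / 6
Then f(n) = -163·L_0(n) - 53·L_1(n) - 9·L_2(n) - 1·L_3(n).
Expanding and collecting terms gives f(n) = 5n^3 - 3n^2 - 1.
Check: f(-3) = -163. ✓

f(n) = 5n^3 - 3n^2 - 1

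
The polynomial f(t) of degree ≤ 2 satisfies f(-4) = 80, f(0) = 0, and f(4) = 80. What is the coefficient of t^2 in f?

Write f(t) = at^2 + bt + c. Substituting each data point gives a linear system:
  16a - 4b + c = 80
  c = 0
  16a + 4b + c = 80
Solving the system yields a = 5, b = 0, c = 0.
So f(t) = 5t^2.
The leading coefficient is 5.

5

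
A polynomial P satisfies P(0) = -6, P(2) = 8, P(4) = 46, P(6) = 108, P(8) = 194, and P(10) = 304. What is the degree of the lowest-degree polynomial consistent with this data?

Forward differences of the values at t = 0, 2, 4, 6, 8, 10:
  P  : -6  8  46  108  194  304
  Δ  : 14  38  62  86  110
  Δ^2: 24  24  24  24
  Δ^3: 0  0  0
  Δ^4: 0  0
  Δ^5: 0
The second differences are constant (24) and nonzero, while all higher differences vanish, so the minimal degree is 2.

2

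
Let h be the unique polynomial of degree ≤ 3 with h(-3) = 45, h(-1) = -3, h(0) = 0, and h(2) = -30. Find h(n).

Using the Lagrange interpolation formula with nodes -3, -1, 0, 2:
  L_0(n) = (n + 1)n(n - 2) / -30
  L_1(n) = (n + 3)n(n - 2) / 6
  L_2(n) = (n + 3)(n + 1)(n - 2) / -6
  L_3(n) = (n + 3)(n + 1)n / 30
Then h(n) = 45·L_0(n) - 3·L_1(n) + 0·L_2(n) - 30·L_3(n).
Expanding and collecting terms gives h(n) = -3n^3 - 3n^2 + 3n.
Check: h(-1) = -3. ✓

h(n) = -3n^3 - 3n^2 + 3n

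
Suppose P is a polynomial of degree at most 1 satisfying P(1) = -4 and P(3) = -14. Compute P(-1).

Using the Lagrange interpolation formula with nodes 1, 3:
  L_0(u) = (u - 3) / -2
  L_1(u) = (u - 1) / 2
Then P(u) = -4·L_0(u) - 14·L_1(u).
Expanding and collecting terms gives P(u) = -5u + 1.
Evaluating at u = -1: P(-1) = 6.

6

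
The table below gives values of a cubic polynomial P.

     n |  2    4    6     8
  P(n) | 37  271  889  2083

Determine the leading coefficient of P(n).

4

Write P(n) = an^3 + bn^2 + cn + d. Substituting each data point gives a linear system:
  8a + 4b + 2c + d = 37
  64a + 16b + 4c + d = 271
  216a + 36b + 6c + d = 889
  512a + 64b + 8c + d = 2083
Solving the system yields a = 4, b = 0, c = 5, d = -5.
So P(n) = 4n^3 + 5n - 5.
The leading coefficient is 4.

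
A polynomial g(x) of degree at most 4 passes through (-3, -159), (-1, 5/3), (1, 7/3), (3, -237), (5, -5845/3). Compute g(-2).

-56/3

Forward differences of the values at x = -3, -1, 1, 3, 5:
  g  : -159  5/3  7/3  -237  -5845/3
  Δ  : 482/3  2/3  -718/3  -5134/3
  Δ^2: -160  -240  -1472
  Δ^3: -80  -1232
  Δ^4: -1152
The fourth differences are constant, confirming degree 4.
Interpolating (Newton forward form) and evaluating at x = -2 gives g(-2) = -56/3.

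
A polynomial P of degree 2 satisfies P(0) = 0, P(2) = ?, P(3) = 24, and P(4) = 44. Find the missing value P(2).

The 3 known points determine the degree-2 polynomial uniquely.
Write P(t) = at^2 + bt + c. Substituting each data point gives a linear system:
  c = 0
  9a + 3b + c = 24
  16a + 4b + c = 44
Solving the system yields a = 3, b = -1, c = 0.
So P(t) = 3t^2 - t.
Then P(2) = 10.

10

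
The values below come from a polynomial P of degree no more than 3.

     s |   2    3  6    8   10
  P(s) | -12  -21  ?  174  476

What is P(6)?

The 4 known points determine the degree-3 polynomial uniquely.
Write P(s) = as^3 + bs^2 + cs + d. Substituting each data point gives a linear system:
  8a + 4b + 2c + d = -12
  27a + 9b + 3c + d = -21
  512a + 64b + 8c + d = 174
  1000a + 100b + 10c + d = 476
Solving the system yields a = 1, b = -5, c = -3, d = 6.
So P(s) = s³ - 5s² - 3s + 6.
Then P(6) = 24.

24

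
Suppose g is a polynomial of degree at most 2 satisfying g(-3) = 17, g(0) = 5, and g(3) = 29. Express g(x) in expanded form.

Write g(x) = ax^2 + bx + c. Substituting each data point gives a linear system:
  9a - 3b + c = 17
  c = 5
  9a + 3b + c = 29
Solving the system yields a = 2, b = 2, c = 5.
So g(x) = 2x^2 + 2x + 5.
Check: g(0) = 5. ✓

g(x) = 2x^2 + 2x + 5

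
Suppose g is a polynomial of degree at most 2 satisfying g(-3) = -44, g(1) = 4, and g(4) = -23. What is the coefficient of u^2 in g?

Write g(u) = au^2 + bu + c. Substituting each data point gives a linear system:
  9a - 3b + c = -44
  a + b + c = 4
  16a + 4b + c = -23
Solving the system yields a = -3, b = 6, c = 1.
So g(u) = -3u² + 6u + 1.
The leading coefficient is -3.

-3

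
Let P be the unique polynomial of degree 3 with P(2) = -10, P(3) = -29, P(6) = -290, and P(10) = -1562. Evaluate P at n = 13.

Write P(n) = an^3 + bn^2 + cn + d. Substituting each data point gives a linear system:
  8a + 4b + 2c + d = -10
  27a + 9b + 3c + d = -29
  216a + 36b + 6c + d = -290
  1000a + 100b + 10c + d = -1562
Solving the system yields a = -2, b = 5, c = -6, d = -2.
So P(n) = -2n^3 + 5n^2 - 6n - 2.
Then P(13) = -3629.

-3629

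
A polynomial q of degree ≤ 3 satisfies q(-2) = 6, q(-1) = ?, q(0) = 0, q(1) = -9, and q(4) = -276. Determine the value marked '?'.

-1

The 4 known points determine the degree-3 polynomial uniquely.
Write q(x) = ax^3 + bx^2 + cx + d. Substituting each data point gives a linear system:
  -8a + 4b - 2c + d = 6
  d = 0
  a + b + c + d = -9
  64a + 16b + 4c + d = -276
Solving the system yields a = -3, b = -5, c = -1, d = 0.
So q(x) = -3x^3 - 5x^2 - x.
Then q(-1) = -1.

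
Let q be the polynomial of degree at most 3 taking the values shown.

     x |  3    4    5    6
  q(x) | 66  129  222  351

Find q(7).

Forward differences of the values at x = 3, 4, 5, 6:
  q  : 66  129  222  351
  Δ  : 63  93  129
  Δ^2: 30  36
  Δ^3: 6
The third differences are constant, confirming degree 3.
Interpolating (Newton forward form) and evaluating at x = 7 gives q(7) = 522.

522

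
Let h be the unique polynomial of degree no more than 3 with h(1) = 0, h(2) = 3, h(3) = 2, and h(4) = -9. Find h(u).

h(u) = -u^3 + 4u^2 - 2u - 1

Write h(u) = au^3 + bu^2 + cu + d. Substituting each data point gives a linear system:
  a + b + c + d = 0
  8a + 4b + 2c + d = 3
  27a + 9b + 3c + d = 2
  64a + 16b + 4c + d = -9
Solving the system yields a = -1, b = 4, c = -2, d = -1.
So h(u) = -u^3 + 4u^2 - 2u - 1.
Check: h(4) = -9. ✓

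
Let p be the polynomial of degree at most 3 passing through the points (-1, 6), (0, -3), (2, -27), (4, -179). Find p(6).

Using the Lagrange interpolation formula with nodes -1, 0, 2, 4:
  L_0(n) = n(n - 2)(n - 4) / -15
  L_1(n) = (n + 1)(n - 2)(n - 4) / 8
  L_2(n) = (n + 1)n(n - 4) / -12
  L_3(n) = (n + 1)n(n - 2) / 40
Then p(n) = 6·L_0(n) - 3·L_1(n) - 27·L_2(n) - 179·L_3(n).
Expanding and collecting terms gives p(n) = -3n^3 + 2n^2 - 4n - 3.
Evaluating at n = 6: p(6) = -603.

-603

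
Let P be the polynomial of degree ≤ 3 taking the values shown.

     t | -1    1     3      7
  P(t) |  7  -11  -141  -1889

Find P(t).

P(t) = -6t^3 + 4t^2 - 3t - 6

Write P(t) = at^3 + bt^2 + ct + d. Substituting each data point gives a linear system:
  -a + b - c + d = 7
  a + b + c + d = -11
  27a + 9b + 3c + d = -141
  343a + 49b + 7c + d = -1889
Solving the system yields a = -6, b = 4, c = -3, d = -6.
So P(t) = -6t^3 + 4t^2 - 3t - 6.
Check: P(1) = -11. ✓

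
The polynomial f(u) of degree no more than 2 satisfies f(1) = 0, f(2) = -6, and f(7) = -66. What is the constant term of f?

Write f(u) = au^2 + bu + c. Substituting each data point gives a linear system:
  a + b + c = 0
  4a + 2b + c = -6
  49a + 7b + c = -66
Solving the system yields a = -1, b = -3, c = 4.
So f(u) = -u^2 - 3u + 4.
The constant term is 4.

4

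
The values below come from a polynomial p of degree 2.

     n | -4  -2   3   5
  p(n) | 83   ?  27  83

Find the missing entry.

The 3 known points determine the degree-2 polynomial uniquely.
Write p(n) = an^2 + bn + c. Substituting each data point gives a linear system:
  16a - 4b + c = 83
  9a + 3b + c = 27
  25a + 5b + c = 83
Solving the system yields a = 4, b = -4, c = 3.
So p(n) = 4n^2 - 4n + 3.
Then p(-2) = 27.

27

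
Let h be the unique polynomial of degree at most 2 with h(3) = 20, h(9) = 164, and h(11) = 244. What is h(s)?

Write h(s) = as^2 + bs + c. Substituting each data point gives a linear system:
  9a + 3b + c = 20
  81a + 9b + c = 164
  121a + 11b + c = 244
Solving the system yields a = 2, b = 0, c = 2.
So h(s) = 2s^2 + 2.
Check: h(3) = 20. ✓

h(s) = 2s^2 + 2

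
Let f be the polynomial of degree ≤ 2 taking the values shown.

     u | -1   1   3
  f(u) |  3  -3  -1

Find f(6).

17

Forward differences of the values at u = -1, 1, 3:
  f  : 3  -3  -1
  Δ  : -6  2
  Δ^2: 8
The second differences are constant, confirming degree 2.
Interpolating (Newton forward form) and evaluating at u = 6 gives f(6) = 17.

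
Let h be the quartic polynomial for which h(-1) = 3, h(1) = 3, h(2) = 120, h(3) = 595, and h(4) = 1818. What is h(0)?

-2

Using the Lagrange interpolation formula with nodes -1, 1, 2, 3, 4:
  L_0(t) = (t - 1)(t - 2)(t - 3)(t - 4) / 120
  L_1(t) = (t + 1)(t - 2)(t - 3)(t - 4) / -12
  L_2(t) = (t + 1)(t - 1)(t - 3)(t - 4) / 6
  L_3(t) = (t + 1)(t - 1)(t - 2)(t - 4) / -8
  L_4(t) = (t + 1)(t - 1)(t - 2)(t - 3) / 30
Then h(t) = 3·L_0(t) + 3·L_1(t) + 120·L_2(t) + 595·L_3(t) + 1818·L_4(t).
Expanding and collecting terms gives h(t) = 6t⁴ + 5t³ - t² - 5t - 2.
Evaluating at t = 0: h(0) = -2.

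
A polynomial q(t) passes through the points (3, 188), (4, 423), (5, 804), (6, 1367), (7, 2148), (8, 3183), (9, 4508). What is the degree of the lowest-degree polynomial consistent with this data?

3

Forward differences of the values at t = 3, 4, 5, 6, 7, 8, 9:
  q  : 188  423  804  1367  2148  3183  4508
  Δ  : 235  381  563  781  1035  1325
  Δ^2: 146  182  218  254  290
  Δ^3: 36  36  36  36
  Δ^4: 0  0  0
  Δ^5: 0  0
  Δ^6: 0
The third differences are constant (36) and nonzero, while all higher differences vanish, so the minimal degree is 3.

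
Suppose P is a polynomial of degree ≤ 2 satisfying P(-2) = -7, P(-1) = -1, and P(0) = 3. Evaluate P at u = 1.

5

Using the Lagrange interpolation formula with nodes -2, -1, 0:
  L_0(u) = (u + 1)u / 2
  L_1(u) = (u + 2)u / -1
  L_2(u) = (u + 2)(u + 1) / 2
Then P(u) = -7·L_0(u) - 1·L_1(u) + 3·L_2(u).
Expanding and collecting terms gives P(u) = -u^2 + 3u + 3.
Evaluating at u = 1: P(1) = 5.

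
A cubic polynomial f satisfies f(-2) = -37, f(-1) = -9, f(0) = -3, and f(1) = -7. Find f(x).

f(x) = 2x^3 - 5x^2 - x - 3

Write f(x) = ax^3 + bx^2 + cx + d. Substituting each data point gives a linear system:
  -8a + 4b - 2c + d = -37
  -a + b - c + d = -9
  d = -3
  a + b + c + d = -7
Solving the system yields a = 2, b = -5, c = -1, d = -3.
So f(x) = 2x^3 - 5x^2 - x - 3.
Check: f(-2) = -37. ✓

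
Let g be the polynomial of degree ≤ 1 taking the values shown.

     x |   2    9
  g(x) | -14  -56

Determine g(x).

Write g(x) = ax + b. Substituting each data point gives a linear system:
  2a + b = -14
  9a + b = -56
Solving the system yields a = -6, b = -2.
So g(x) = -6x - 2.
Check: g(2) = -14. ✓

g(x) = -6x - 2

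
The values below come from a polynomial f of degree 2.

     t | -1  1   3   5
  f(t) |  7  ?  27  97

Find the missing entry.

The 3 known points determine the degree-2 polynomial uniquely.
Write f(t) = at^2 + bt + c. Substituting each data point gives a linear system:
  a - b + c = 7
  9a + 3b + c = 27
  25a + 5b + c = 97
Solving the system yields a = 5, b = -5, c = -3.
So f(t) = 5t^2 - 5t - 3.
Then f(1) = -3.

-3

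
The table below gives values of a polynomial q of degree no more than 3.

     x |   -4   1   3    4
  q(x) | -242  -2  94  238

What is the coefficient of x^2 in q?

0

Write q(x) = ax^3 + bx^2 + cx + d. Substituting each data point gives a linear system:
  -64a + 16b - 4c + d = -242
  a + b + c + d = -2
  27a + 9b + 3c + d = 94
  64a + 16b + 4c + d = 238
Solving the system yields a = 4, b = 0, c = -4, d = -2.
So q(x) = 4x³ - 4x - 2.
The coefficient of x^2 is 0.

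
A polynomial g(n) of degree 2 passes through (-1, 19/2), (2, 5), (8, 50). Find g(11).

199/2

Write g(n) = an^2 + bn + c. Substituting each data point gives a linear system:
  a - b + c = 19/2
  4a + 2b + c = 5
  64a + 8b + c = 50
Solving the system yields a = 1, b = -5/2, c = 6.
So g(n) = n^2 - (5/2)n + 6.
Then g(11) = 199/2.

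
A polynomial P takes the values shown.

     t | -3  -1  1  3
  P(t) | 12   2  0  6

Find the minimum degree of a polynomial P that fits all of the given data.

2

Forward differences of the values at t = -3, -1, 1, 3:
  P  : 12  2  0  6
  Δ  : -10  -2  6
  Δ^2: 8  8
  Δ^3: 0
The second differences are constant (8) and nonzero, while all higher differences vanish, so the minimal degree is 2.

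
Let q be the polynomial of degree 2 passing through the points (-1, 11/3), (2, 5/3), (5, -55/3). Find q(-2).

Write q(u) = au^2 + bu + c. Substituting each data point gives a linear system:
  a - b + c = 11/3
  4a + 2b + c = 5/3
  25a + 5b + c = -55/3
Solving the system yields a = -1, b = 1/3, c = 5.
So q(u) = -u^2 + (1/3)u + 5.
Then q(-2) = 1/3.

1/3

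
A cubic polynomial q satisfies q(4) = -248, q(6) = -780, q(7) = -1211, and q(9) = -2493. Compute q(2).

-36

Write q(t) = at^3 + bt^2 + ct + d. Substituting each data point gives a linear system:
  64a + 16b + 4c + d = -248
  216a + 36b + 6c + d = -780
  343a + 49b + 7c + d = -1211
  729a + 81b + 9c + d = -2493
Solving the system yields a = -3, b = -4, c = 2, d = 0.
So q(t) = -3t³ - 4t² + 2t.
Then q(2) = -36.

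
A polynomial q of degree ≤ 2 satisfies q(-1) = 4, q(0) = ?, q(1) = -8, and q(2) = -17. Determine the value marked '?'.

-1

On equispaced nodes a degree-2 polynomial has vanishing third forward difference, so
  - q(-1) + 3·q(0) - 3·q(1) + q(2) = 0.
Substituting the known values and solving for q(0):
  3·q(0) = -3
  q(0) = -1.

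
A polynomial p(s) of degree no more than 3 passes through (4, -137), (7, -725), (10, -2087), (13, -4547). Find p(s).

Using the Lagrange interpolation formula with nodes 4, 7, 10, 13:
  L_0(s) = (s - 7)(s - 10)(s - 13) / -162
  L_1(s) = (s - 4)(s - 10)(s - 13) / 54
  L_2(s) = (s - 4)(s - 7)(s - 13) / -54
  L_3(s) = (s - 4)(s - 7)(s - 10) / 162
Then p(s) = -137·L_0(s) - 725·L_1(s) - 2087·L_2(s) - 4547·L_3(s).
Expanding and collecting terms gives p(s) = -2s^3 - s^2 + s + 3.
Check: p(10) = -2087. ✓

p(s) = -2s^3 - s^2 + s + 3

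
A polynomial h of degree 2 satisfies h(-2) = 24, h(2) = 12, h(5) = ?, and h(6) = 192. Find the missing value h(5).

129

The 3 known points determine the degree-2 polynomial uniquely.
Write h(u) = au^2 + bu + c. Substituting each data point gives a linear system:
  4a - 2b + c = 24
  4a + 2b + c = 12
  36a + 6b + c = 192
Solving the system yields a = 6, b = -3, c = -6.
So h(u) = 6u^2 - 3u - 6.
Then h(5) = 129.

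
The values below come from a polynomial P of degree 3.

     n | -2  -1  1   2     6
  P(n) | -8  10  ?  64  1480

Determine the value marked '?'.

10

The 4 known points determine the degree-3 polynomial uniquely.
Write P(n) = an^3 + bn^2 + cn + d. Substituting each data point gives a linear system:
  -8a + 4b - 2c + d = -8
  -a + b - c + d = 10
  8a + 4b + 2c + d = 64
  216a + 36b + 6c + d = 1480
Solving the system yields a = 6, b = 6, c = -6, d = 4.
So P(n) = 6n^3 + 6n^2 - 6n + 4.
Then P(1) = 10.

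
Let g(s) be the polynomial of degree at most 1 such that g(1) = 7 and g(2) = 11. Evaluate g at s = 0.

Using the Lagrange interpolation formula with nodes 1, 2:
  L_0(s) = (s - 2) / -1
  L_1(s) = (s - 1) / 1
Then g(s) = 7·L_0(s) + 11·L_1(s).
Expanding and collecting terms gives g(s) = 4s + 3.
Evaluating at s = 0: g(0) = 3.

3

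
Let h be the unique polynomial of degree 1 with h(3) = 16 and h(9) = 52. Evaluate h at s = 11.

64

Write h(s) = as + b. Substituting each data point gives a linear system:
  3a + b = 16
  9a + b = 52
Solving the system yields a = 6, b = -2.
So h(s) = 6s - 2.
Then h(11) = 64.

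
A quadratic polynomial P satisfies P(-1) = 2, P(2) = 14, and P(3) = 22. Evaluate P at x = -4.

Write P(x) = ax^2 + bx + c. Substituting each data point gives a linear system:
  a - b + c = 2
  4a + 2b + c = 14
  9a + 3b + c = 22
Solving the system yields a = 1, b = 3, c = 4.
So P(x) = x² + 3x + 4.
Then P(-4) = 8.

8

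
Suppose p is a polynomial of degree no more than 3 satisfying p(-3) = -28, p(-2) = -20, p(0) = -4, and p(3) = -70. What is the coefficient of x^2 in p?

-5

Write p(x) = ax^3 + bx^2 + cx + d. Substituting each data point gives a linear system:
  -27a + 9b - 3c + d = -28
  -8a + 4b - 2c + d = -20
  d = -4
  27a + 9b + 3c + d = -70
Solving the system yields a = -1, b = -5, c = 2, d = -4.
So p(x) = -x³ - 5x² + 2x - 4.
The coefficient of x^2 is -5.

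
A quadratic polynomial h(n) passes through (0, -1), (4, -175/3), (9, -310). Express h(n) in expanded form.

h(n) = -4n^2 + (5/3)n - 1

Using the Lagrange interpolation formula with nodes 0, 4, 9:
  L_0(n) = (n - 4)(n - 9) / 36
  L_1(n) = n(n - 9) / -20
  L_2(n) = n(n - 4) / 45
Then h(n) = -1·L_0(n) - 175/3·L_1(n) - 310·L_2(n).
Expanding and collecting terms gives h(n) = -4n^2 + (5/3)n - 1.
Check: h(0) = -1. ✓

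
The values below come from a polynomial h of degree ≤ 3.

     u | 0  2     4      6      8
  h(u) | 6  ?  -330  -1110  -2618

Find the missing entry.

On equispaced nodes a degree-3 polynomial has vanishing fourth forward difference, so
  h(0) - 4·h(2) + 6·h(4) - 4·h(6) + h(8) = 0.
Substituting the known values and solving for h(2):
  -4·h(2) = 152
  h(2) = -38.

-38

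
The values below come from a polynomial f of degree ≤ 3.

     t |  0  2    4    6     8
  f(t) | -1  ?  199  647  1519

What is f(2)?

31

On equispaced nodes a degree-3 polynomial has vanishing fourth forward difference, so
  f(0) - 4·f(2) + 6·f(4) - 4·f(6) + f(8) = 0.
Substituting the known values and solving for f(2):
  -4·f(2) = -124
  f(2) = 31.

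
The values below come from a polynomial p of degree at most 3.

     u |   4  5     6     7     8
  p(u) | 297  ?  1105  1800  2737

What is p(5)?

On equispaced nodes a degree-3 polynomial has vanishing fourth forward difference, so
  p(4) - 4·p(5) + 6·p(6) - 4·p(7) + p(8) = 0.
Substituting the known values and solving for p(5):
  -4·p(5) = -2464
  p(5) = 616.

616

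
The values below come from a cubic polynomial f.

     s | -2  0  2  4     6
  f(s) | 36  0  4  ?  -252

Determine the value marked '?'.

-48

The 4 known points determine the degree-3 polynomial uniquely.
Write f(s) = as^3 + bs^2 + cs + d. Substituting each data point gives a linear system:
  -8a + 4b - 2c + d = 36
  d = 0
  8a + 4b + 2c + d = 4
  216a + 36b + 6c + d = -252
Solving the system yields a = -2, b = 5, c = 0, d = 0.
So f(s) = -2s³ + 5s².
Then f(4) = -48.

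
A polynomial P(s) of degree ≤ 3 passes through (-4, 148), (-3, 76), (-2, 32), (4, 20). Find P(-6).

400

Write P(s) = as^3 + bs^2 + cs + d. Substituting each data point gives a linear system:
  -64a + 16b - 4c + d = 148
  -27a + 9b - 3c + d = 76
  -8a + 4b - 2c + d = 32
  64a + 16b + 4c + d = 20
Solving the system yields a = -1, b = 5, c = 0, d = 4.
So P(s) = -s^3 + 5s^2 + 4.
Then P(-6) = 400.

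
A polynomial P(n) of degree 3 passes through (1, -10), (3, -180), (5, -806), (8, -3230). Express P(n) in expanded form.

Write P(n) = an^3 + bn^2 + cn + d. Substituting each data point gives a linear system:
  a + b + c + d = -10
  27a + 9b + 3c + d = -180
  125a + 25b + 5c + d = -806
  512a + 64b + 8c + d = -3230
Solving the system yields a = -6, b = -3, c = 5, d = -6.
So P(n) = -6n^3 - 3n^2 + 5n - 6.
Check: P(3) = -180. ✓

P(n) = -6n^3 - 3n^2 + 5n - 6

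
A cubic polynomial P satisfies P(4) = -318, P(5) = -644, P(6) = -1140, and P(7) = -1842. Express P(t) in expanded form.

P(t) = -6t^3 + 5t^2 - 5t + 6

Write P(t) = at^3 + bt^2 + ct + d. Substituting each data point gives a linear system:
  64a + 16b + 4c + d = -318
  125a + 25b + 5c + d = -644
  216a + 36b + 6c + d = -1140
  343a + 49b + 7c + d = -1842
Solving the system yields a = -6, b = 5, c = -5, d = 6.
So P(t) = -6t³ + 5t² - 5t + 6.
Check: P(5) = -644. ✓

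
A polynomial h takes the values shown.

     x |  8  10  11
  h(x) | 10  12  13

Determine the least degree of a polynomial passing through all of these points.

Divided differences on the nodes 8, 10, 11:
  order 0: 10  12  13
  order 1: 1  1
  order 2: 0
The order-1 divided differences are all 1 (nonzero) and every higher order vanishes, so the data lies on a polynomial of degree exactly 1.

1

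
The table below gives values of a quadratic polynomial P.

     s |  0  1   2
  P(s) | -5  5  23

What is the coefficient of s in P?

Write P(s) = as^2 + bs + c. Substituting each data point gives a linear system:
  c = -5
  a + b + c = 5
  4a + 2b + c = 23
Solving the system yields a = 4, b = 6, c = -5.
So P(s) = 4s^2 + 6s - 5.
The coefficient of s is 6.

6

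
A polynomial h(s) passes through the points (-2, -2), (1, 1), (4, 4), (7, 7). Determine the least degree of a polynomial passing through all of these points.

Forward differences of the values at s = -2, 1, 4, 7:
  h  : -2  1  4  7
  Δ  : 3  3  3
  Δ^2: 0  0
  Δ^3: 0
The first differences are constant (3) and nonzero, while all higher differences vanish, so the minimal degree is 1.

1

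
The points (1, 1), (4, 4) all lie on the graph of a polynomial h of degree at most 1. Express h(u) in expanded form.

Using the Lagrange interpolation formula with nodes 1, 4:
  L_0(u) = (u - 4) / -3
  L_1(u) = (u - 1) / 3
Then h(u) = 1·L_0(u) + 4·L_1(u).
Expanding and collecting terms gives h(u) = u.
Check: h(4) = 4. ✓

h(u) = u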